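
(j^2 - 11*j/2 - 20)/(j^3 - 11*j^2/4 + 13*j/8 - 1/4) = 4*(2*j^2 - 11*j - 40)/(8*j^3 - 22*j^2 + 13*j - 2)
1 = 1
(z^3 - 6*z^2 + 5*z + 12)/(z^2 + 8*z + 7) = (z^2 - 7*z + 12)/(z + 7)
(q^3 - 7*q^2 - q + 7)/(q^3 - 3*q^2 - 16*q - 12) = (q^2 - 8*q + 7)/(q^2 - 4*q - 12)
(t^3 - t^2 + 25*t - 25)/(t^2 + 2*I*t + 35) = (t^2 + t*(-1 + 5*I) - 5*I)/(t + 7*I)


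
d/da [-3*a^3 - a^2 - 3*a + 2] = -9*a^2 - 2*a - 3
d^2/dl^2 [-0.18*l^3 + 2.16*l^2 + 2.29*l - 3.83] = 4.32 - 1.08*l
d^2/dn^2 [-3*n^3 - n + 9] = -18*n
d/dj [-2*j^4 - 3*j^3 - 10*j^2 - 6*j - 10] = -8*j^3 - 9*j^2 - 20*j - 6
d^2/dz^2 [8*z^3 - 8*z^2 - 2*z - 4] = 48*z - 16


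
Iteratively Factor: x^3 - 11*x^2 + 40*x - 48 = (x - 4)*(x^2 - 7*x + 12) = (x - 4)^2*(x - 3)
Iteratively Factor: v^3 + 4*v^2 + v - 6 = (v - 1)*(v^2 + 5*v + 6) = (v - 1)*(v + 2)*(v + 3)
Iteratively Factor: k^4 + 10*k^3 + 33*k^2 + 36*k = (k + 3)*(k^3 + 7*k^2 + 12*k) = k*(k + 3)*(k^2 + 7*k + 12) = k*(k + 3)*(k + 4)*(k + 3)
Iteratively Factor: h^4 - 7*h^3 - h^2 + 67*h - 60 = (h + 3)*(h^3 - 10*h^2 + 29*h - 20) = (h - 5)*(h + 3)*(h^2 - 5*h + 4) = (h - 5)*(h - 1)*(h + 3)*(h - 4)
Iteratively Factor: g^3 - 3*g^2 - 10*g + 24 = (g - 4)*(g^2 + g - 6) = (g - 4)*(g + 3)*(g - 2)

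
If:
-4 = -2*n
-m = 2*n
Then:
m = -4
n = 2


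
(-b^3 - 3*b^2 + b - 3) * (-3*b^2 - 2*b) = 3*b^5 + 11*b^4 + 3*b^3 + 7*b^2 + 6*b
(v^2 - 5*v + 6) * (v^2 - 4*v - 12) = v^4 - 9*v^3 + 14*v^2 + 36*v - 72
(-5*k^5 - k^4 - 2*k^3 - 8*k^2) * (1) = -5*k^5 - k^4 - 2*k^3 - 8*k^2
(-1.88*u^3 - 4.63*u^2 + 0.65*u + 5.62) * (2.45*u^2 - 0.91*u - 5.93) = -4.606*u^5 - 9.6327*u^4 + 16.9542*u^3 + 40.6334*u^2 - 8.9687*u - 33.3266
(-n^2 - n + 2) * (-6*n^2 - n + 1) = 6*n^4 + 7*n^3 - 12*n^2 - 3*n + 2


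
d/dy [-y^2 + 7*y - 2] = 7 - 2*y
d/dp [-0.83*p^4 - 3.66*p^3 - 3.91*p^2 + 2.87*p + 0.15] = -3.32*p^3 - 10.98*p^2 - 7.82*p + 2.87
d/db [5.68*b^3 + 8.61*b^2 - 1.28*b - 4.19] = 17.04*b^2 + 17.22*b - 1.28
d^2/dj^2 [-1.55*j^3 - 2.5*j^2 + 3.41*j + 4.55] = -9.3*j - 5.0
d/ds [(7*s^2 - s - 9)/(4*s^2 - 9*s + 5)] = (-59*s^2 + 142*s - 86)/(16*s^4 - 72*s^3 + 121*s^2 - 90*s + 25)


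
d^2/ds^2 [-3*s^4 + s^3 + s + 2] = 6*s*(1 - 6*s)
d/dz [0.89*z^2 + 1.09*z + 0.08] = 1.78*z + 1.09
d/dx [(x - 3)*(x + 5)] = 2*x + 2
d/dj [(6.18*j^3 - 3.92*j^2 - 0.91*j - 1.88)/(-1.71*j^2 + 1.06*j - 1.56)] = (-10.5678*j^4 + 13.1016*j^3 - 34.6337*j^2 + 5.8008*j + 3.4124)/(2.9241*j^4 - 3.6252*j^3 + 6.4588*j^2 - 3.3072*j + 2.4336)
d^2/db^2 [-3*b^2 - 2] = -6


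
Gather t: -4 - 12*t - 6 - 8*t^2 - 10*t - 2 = -8*t^2 - 22*t - 12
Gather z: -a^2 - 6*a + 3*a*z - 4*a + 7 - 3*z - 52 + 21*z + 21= -a^2 - 10*a + z*(3*a + 18) - 24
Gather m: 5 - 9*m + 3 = 8 - 9*m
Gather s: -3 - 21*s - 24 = -21*s - 27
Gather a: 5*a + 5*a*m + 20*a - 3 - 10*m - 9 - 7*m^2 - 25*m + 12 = a*(5*m + 25) - 7*m^2 - 35*m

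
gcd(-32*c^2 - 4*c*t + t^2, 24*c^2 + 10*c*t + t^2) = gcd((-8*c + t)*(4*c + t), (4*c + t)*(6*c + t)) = 4*c + t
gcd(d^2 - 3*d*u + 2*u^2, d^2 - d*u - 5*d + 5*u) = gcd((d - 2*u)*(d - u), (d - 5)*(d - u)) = -d + u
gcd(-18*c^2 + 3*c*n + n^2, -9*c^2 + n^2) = 3*c - n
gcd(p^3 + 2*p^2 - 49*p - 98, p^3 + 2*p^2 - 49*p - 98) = p^3 + 2*p^2 - 49*p - 98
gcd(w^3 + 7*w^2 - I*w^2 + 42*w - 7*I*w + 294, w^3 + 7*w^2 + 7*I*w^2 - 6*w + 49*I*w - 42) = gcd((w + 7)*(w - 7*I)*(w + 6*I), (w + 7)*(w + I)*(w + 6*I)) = w^2 + w*(7 + 6*I) + 42*I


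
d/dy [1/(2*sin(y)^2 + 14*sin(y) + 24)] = -(2*sin(y) + 7)*cos(y)/(2*(sin(y)^2 + 7*sin(y) + 12)^2)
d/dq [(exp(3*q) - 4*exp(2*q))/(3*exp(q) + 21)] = (2*exp(2*q) + 17*exp(q) - 56)*exp(2*q)/(3*(exp(2*q) + 14*exp(q) + 49))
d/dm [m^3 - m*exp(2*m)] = 3*m^2 - 2*m*exp(2*m) - exp(2*m)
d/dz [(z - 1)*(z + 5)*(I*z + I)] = I*(3*z^2 + 10*z - 1)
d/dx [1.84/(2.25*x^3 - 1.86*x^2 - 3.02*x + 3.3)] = (-12.42*x^2 + 6.8448*x + 5.5568)/(2.25*x^3 - 1.86*x^2 - 3.02*x + 3.3)^2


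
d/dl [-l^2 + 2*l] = 2 - 2*l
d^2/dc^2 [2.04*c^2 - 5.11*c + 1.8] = 4.08000000000000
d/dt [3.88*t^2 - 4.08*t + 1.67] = 7.76*t - 4.08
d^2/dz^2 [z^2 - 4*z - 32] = 2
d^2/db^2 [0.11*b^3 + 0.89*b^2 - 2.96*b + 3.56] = 0.66*b + 1.78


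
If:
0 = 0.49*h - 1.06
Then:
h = 2.16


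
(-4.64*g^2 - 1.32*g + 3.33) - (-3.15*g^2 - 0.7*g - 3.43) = -1.49*g^2 - 0.62*g + 6.76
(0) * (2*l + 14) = 0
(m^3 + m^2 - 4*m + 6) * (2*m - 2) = 2*m^4 - 10*m^2 + 20*m - 12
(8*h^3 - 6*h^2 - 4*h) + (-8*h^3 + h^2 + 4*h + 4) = 4 - 5*h^2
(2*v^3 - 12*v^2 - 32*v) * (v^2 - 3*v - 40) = 2*v^5 - 18*v^4 - 76*v^3 + 576*v^2 + 1280*v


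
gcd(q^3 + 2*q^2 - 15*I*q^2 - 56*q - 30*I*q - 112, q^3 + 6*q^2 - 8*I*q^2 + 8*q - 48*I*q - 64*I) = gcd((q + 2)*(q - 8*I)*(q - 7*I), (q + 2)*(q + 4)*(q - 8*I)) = q^2 + q*(2 - 8*I) - 16*I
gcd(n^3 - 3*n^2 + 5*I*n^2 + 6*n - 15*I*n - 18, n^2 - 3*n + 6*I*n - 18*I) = n^2 + n*(-3 + 6*I) - 18*I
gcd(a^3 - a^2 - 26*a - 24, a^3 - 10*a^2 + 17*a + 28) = a + 1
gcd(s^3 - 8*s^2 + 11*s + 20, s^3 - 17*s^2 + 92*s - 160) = s^2 - 9*s + 20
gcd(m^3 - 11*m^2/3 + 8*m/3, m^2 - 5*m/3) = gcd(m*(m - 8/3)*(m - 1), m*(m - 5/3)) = m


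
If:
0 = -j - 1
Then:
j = -1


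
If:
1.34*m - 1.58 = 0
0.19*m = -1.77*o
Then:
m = 1.18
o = -0.13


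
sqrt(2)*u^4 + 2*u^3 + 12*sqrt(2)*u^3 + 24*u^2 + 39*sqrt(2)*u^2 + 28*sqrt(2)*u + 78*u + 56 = (u + 4)*(u + 7)*(u + sqrt(2))*(sqrt(2)*u + sqrt(2))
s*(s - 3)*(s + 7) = s^3 + 4*s^2 - 21*s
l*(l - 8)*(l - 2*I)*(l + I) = l^4 - 8*l^3 - I*l^3 + 2*l^2 + 8*I*l^2 - 16*l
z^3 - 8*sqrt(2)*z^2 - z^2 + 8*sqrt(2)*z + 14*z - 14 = (z - 1)*(z - 7*sqrt(2))*(z - sqrt(2))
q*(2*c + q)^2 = 4*c^2*q + 4*c*q^2 + q^3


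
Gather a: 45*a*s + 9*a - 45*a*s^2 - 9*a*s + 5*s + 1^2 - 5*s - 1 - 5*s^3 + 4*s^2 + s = a*(-45*s^2 + 36*s + 9) - 5*s^3 + 4*s^2 + s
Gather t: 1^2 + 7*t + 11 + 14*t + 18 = 21*t + 30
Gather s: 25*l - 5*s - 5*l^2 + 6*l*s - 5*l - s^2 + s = -5*l^2 + 20*l - s^2 + s*(6*l - 4)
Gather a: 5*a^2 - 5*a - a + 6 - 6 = 5*a^2 - 6*a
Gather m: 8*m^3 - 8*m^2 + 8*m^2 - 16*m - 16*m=8*m^3 - 32*m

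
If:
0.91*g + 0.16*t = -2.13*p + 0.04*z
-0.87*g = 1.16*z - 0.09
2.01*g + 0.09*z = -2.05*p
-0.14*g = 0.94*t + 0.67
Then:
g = -0.11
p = 0.10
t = -0.70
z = 0.16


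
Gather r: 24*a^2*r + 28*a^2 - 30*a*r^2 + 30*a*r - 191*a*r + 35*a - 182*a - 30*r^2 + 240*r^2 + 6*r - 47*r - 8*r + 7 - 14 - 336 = 28*a^2 - 147*a + r^2*(210 - 30*a) + r*(24*a^2 - 161*a - 49) - 343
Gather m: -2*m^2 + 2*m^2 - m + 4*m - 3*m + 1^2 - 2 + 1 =0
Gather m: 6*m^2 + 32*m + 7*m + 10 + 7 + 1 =6*m^2 + 39*m + 18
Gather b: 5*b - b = 4*b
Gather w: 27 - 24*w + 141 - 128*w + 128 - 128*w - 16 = 280 - 280*w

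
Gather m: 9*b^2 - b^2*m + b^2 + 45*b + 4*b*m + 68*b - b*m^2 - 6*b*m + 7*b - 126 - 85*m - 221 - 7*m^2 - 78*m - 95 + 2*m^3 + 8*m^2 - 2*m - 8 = 10*b^2 + 120*b + 2*m^3 + m^2*(1 - b) + m*(-b^2 - 2*b - 165) - 450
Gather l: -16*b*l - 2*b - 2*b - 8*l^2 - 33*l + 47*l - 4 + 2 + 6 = -4*b - 8*l^2 + l*(14 - 16*b) + 4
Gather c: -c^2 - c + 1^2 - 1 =-c^2 - c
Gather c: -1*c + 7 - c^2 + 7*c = -c^2 + 6*c + 7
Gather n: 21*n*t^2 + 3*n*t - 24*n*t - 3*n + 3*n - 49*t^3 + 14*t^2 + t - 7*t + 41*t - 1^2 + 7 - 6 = n*(21*t^2 - 21*t) - 49*t^3 + 14*t^2 + 35*t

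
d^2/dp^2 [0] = 0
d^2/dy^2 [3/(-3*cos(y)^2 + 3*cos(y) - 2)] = 9*(-12*sin(y)^4 + sin(y)^2 - 53*cos(y)/4 + 9*cos(3*y)/4 + 13)/(3*sin(y)^2 + 3*cos(y) - 5)^3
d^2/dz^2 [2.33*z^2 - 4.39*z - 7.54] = 4.66000000000000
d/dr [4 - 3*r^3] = -9*r^2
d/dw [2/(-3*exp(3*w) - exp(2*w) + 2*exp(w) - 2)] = (18*exp(2*w) + 4*exp(w) - 4)*exp(w)/(3*exp(3*w) + exp(2*w) - 2*exp(w) + 2)^2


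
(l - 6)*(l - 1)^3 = l^4 - 9*l^3 + 21*l^2 - 19*l + 6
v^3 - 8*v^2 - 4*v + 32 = (v - 8)*(v - 2)*(v + 2)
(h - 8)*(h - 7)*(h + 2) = h^3 - 13*h^2 + 26*h + 112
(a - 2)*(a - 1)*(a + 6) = a^3 + 3*a^2 - 16*a + 12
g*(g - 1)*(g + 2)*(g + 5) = g^4 + 6*g^3 + 3*g^2 - 10*g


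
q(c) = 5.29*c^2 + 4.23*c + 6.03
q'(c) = 10.58*c + 4.23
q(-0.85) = 6.26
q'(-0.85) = -4.76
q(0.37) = 8.32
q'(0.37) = 8.14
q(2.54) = 50.90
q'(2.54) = 31.10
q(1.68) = 28.07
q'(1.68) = 22.00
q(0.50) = 9.47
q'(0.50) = 9.52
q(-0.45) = 5.20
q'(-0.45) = -0.53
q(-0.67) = 5.57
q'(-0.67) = -2.86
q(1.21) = 18.89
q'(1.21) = 17.03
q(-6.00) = 171.09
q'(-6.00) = -59.25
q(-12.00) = 717.03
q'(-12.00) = -122.73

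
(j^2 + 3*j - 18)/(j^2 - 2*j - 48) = (j - 3)/(j - 8)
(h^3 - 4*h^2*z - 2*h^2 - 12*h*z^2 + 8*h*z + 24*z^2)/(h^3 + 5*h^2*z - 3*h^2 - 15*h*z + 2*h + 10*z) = (h^2 - 4*h*z - 12*z^2)/(h^2 + 5*h*z - h - 5*z)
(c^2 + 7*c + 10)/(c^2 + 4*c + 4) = (c + 5)/(c + 2)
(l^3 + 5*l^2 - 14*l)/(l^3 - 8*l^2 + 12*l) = (l + 7)/(l - 6)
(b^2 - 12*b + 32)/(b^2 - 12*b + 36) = (b^2 - 12*b + 32)/(b^2 - 12*b + 36)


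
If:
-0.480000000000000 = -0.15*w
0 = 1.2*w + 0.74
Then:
No Solution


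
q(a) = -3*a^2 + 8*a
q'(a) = 8 - 6*a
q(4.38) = -22.51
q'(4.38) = -18.28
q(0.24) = 1.75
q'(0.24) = 6.56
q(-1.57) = -19.95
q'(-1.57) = 17.42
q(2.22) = 2.97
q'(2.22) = -5.32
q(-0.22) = -1.91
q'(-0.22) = 9.32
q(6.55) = -76.31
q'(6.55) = -31.30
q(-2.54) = -39.67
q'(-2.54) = 23.24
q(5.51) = -47.00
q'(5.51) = -25.06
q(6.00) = -60.00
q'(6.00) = -28.00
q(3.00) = -3.00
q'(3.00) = -10.00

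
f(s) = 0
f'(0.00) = 0.00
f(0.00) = 0.00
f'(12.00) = 0.00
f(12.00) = 0.00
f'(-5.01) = 0.00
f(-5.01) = 0.00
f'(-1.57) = 0.00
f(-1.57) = 0.00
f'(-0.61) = 0.00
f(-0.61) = 0.00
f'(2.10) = 0.00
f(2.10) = 0.00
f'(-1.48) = 0.00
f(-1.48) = 0.00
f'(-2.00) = 0.00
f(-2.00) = 0.00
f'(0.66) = 0.00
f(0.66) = 0.00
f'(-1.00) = 0.00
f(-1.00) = 0.00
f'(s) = 0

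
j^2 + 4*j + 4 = (j + 2)^2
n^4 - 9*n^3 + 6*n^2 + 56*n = n*(n - 7)*(n - 4)*(n + 2)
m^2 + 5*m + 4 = (m + 1)*(m + 4)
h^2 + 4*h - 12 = (h - 2)*(h + 6)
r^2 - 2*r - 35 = (r - 7)*(r + 5)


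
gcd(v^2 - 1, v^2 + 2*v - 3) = v - 1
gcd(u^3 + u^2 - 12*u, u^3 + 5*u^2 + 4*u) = u^2 + 4*u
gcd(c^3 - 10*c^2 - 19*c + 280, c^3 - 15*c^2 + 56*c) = c^2 - 15*c + 56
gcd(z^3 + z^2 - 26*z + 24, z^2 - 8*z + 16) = z - 4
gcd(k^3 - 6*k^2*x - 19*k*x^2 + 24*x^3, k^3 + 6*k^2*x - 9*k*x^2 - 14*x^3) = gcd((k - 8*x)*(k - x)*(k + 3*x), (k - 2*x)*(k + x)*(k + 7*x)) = 1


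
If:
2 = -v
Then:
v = -2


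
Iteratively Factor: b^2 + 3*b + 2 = (b + 1)*(b + 2)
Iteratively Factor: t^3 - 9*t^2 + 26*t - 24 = (t - 3)*(t^2 - 6*t + 8) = (t - 4)*(t - 3)*(t - 2)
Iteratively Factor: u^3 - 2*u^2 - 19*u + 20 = (u + 4)*(u^2 - 6*u + 5) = (u - 5)*(u + 4)*(u - 1)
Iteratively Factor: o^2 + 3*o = (o + 3)*(o)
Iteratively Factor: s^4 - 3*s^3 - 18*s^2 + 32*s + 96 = (s + 2)*(s^3 - 5*s^2 - 8*s + 48) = (s - 4)*(s + 2)*(s^2 - s - 12) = (s - 4)^2*(s + 2)*(s + 3)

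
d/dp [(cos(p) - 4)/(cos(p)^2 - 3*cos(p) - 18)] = (cos(p)^2 - 8*cos(p) + 30)*sin(p)/(sin(p)^2 + 3*cos(p) + 17)^2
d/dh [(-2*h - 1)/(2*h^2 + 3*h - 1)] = (4*h^2 + 4*h + 5)/(4*h^4 + 12*h^3 + 5*h^2 - 6*h + 1)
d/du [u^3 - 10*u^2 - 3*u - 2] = 3*u^2 - 20*u - 3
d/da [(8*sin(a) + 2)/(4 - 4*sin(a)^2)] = (sin(a) - cos(2*a) + 3)/cos(a)^3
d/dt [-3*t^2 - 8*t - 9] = -6*t - 8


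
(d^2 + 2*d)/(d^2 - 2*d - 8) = d/(d - 4)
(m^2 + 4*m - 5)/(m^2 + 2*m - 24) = (m^2 + 4*m - 5)/(m^2 + 2*m - 24)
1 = 1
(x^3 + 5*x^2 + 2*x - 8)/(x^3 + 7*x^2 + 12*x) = (x^2 + x - 2)/(x*(x + 3))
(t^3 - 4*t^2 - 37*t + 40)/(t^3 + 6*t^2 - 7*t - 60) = (t^2 - 9*t + 8)/(t^2 + t - 12)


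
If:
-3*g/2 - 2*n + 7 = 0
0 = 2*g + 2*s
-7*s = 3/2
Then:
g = 3/14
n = 187/56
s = -3/14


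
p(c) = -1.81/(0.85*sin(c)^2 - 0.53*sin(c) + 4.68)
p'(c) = -1.81*(-1.7*sin(c)*cos(c) + 0.53*cos(c))/(0.85*sin(c)^2 - 0.53*sin(c) + 4.68)^2 = (3.077*sin(c) - 0.9593)*cos(c)/(0.85*sin(c)^2 - 0.53*sin(c) + 4.68)^2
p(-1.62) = -0.30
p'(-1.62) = 0.01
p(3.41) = -0.37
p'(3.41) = 0.07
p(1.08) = -0.37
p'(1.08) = 0.03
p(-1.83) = -0.30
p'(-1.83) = 0.03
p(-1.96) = -0.31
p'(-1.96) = 0.04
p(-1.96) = -0.31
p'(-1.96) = 0.04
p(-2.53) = -0.34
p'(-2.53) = 0.08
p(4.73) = -0.30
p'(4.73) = -0.00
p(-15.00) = -0.34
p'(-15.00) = 0.08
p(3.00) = -0.39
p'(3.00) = 0.02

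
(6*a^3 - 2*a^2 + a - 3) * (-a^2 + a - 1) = -6*a^5 + 8*a^4 - 9*a^3 + 6*a^2 - 4*a + 3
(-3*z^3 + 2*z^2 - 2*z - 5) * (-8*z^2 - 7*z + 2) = 24*z^5 + 5*z^4 - 4*z^3 + 58*z^2 + 31*z - 10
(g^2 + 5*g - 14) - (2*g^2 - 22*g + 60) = -g^2 + 27*g - 74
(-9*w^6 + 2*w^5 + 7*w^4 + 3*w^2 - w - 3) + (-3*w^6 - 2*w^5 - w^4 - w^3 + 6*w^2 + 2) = -12*w^6 + 6*w^4 - w^3 + 9*w^2 - w - 1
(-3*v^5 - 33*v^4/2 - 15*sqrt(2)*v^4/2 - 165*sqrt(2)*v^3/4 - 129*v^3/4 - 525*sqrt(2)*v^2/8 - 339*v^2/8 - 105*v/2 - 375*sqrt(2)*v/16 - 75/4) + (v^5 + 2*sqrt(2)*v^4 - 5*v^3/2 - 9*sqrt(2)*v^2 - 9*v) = -2*v^5 - 33*v^4/2 - 11*sqrt(2)*v^4/2 - 165*sqrt(2)*v^3/4 - 139*v^3/4 - 597*sqrt(2)*v^2/8 - 339*v^2/8 - 123*v/2 - 375*sqrt(2)*v/16 - 75/4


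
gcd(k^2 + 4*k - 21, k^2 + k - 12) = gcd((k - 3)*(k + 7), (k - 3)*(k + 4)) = k - 3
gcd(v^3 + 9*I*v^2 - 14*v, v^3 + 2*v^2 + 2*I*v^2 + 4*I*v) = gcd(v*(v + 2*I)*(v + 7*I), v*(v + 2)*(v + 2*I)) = v^2 + 2*I*v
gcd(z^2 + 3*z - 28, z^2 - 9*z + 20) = z - 4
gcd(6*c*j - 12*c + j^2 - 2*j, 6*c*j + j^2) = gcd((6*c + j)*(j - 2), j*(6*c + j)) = 6*c + j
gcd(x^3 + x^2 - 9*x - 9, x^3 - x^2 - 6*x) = x - 3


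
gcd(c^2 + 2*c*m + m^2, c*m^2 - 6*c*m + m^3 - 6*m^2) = c + m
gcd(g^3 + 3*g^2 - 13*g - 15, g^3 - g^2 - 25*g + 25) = g + 5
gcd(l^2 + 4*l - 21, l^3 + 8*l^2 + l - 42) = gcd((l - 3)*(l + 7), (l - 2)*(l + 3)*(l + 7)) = l + 7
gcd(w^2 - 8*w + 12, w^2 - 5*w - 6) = w - 6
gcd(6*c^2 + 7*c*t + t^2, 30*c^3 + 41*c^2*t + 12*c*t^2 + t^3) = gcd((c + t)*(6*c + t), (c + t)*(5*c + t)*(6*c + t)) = 6*c^2 + 7*c*t + t^2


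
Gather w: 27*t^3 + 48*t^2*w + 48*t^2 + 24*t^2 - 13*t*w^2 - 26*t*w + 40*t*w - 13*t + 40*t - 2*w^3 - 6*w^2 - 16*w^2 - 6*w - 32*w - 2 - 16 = 27*t^3 + 72*t^2 + 27*t - 2*w^3 + w^2*(-13*t - 22) + w*(48*t^2 + 14*t - 38) - 18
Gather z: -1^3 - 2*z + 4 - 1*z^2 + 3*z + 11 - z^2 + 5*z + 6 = -2*z^2 + 6*z + 20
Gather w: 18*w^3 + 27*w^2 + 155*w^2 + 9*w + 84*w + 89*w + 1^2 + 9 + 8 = 18*w^3 + 182*w^2 + 182*w + 18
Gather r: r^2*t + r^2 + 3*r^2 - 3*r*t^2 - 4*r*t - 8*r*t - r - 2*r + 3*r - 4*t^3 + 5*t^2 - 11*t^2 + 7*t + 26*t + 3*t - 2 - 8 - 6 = r^2*(t + 4) + r*(-3*t^2 - 12*t) - 4*t^3 - 6*t^2 + 36*t - 16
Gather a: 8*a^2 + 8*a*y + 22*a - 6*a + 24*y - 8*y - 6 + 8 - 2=8*a^2 + a*(8*y + 16) + 16*y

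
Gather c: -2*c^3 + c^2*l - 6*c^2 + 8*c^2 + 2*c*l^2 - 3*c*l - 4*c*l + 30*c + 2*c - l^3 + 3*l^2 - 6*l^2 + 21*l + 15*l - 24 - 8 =-2*c^3 + c^2*(l + 2) + c*(2*l^2 - 7*l + 32) - l^3 - 3*l^2 + 36*l - 32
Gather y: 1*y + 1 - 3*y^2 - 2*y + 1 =-3*y^2 - y + 2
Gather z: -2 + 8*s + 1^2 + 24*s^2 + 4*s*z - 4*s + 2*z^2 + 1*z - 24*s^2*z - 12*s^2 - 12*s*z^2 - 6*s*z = 12*s^2 + 4*s + z^2*(2 - 12*s) + z*(-24*s^2 - 2*s + 1) - 1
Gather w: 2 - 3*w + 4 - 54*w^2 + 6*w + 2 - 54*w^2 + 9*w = -108*w^2 + 12*w + 8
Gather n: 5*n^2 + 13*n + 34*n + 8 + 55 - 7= 5*n^2 + 47*n + 56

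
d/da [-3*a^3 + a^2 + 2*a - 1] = -9*a^2 + 2*a + 2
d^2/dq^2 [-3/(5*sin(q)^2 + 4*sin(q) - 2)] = 6*(50*sin(q)^4 + 30*sin(q)^3 - 47*sin(q)^2 - 56*sin(q) - 26)/(5*sin(q)^2 + 4*sin(q) - 2)^3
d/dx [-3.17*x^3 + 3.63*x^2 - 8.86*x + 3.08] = -9.51*x^2 + 7.26*x - 8.86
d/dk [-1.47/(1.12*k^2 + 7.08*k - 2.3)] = (3.2928*k + 10.4076)/(1.12*k^2 + 7.08*k - 2.3)^2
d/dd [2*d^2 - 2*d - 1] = 4*d - 2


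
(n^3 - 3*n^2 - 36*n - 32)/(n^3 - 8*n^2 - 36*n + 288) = (n^2 + 5*n + 4)/(n^2 - 36)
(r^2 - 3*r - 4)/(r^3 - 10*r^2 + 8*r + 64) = (r + 1)/(r^2 - 6*r - 16)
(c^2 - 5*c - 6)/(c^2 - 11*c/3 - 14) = 3*(c + 1)/(3*c + 7)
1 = 1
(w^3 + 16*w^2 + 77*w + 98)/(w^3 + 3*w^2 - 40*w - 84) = (w + 7)/(w - 6)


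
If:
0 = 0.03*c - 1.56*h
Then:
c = 52.0*h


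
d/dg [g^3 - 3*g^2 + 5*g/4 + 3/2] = 3*g^2 - 6*g + 5/4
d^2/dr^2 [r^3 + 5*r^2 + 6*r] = 6*r + 10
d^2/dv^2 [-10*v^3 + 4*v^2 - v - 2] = 8 - 60*v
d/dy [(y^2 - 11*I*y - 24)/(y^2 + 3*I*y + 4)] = 14*(I*y^2 + 4*y + 2*I)/(y^4 + 6*I*y^3 - y^2 + 24*I*y + 16)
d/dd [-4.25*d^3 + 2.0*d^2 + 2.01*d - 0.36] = -12.75*d^2 + 4.0*d + 2.01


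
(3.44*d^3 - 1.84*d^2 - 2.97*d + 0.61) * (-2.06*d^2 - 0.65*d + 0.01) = -7.0864*d^5 + 1.5544*d^4 + 7.3486*d^3 + 0.6555*d^2 - 0.4262*d + 0.0061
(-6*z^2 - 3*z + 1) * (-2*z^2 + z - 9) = 12*z^4 + 49*z^2 + 28*z - 9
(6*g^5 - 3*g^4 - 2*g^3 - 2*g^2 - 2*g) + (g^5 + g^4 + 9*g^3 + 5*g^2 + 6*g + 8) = 7*g^5 - 2*g^4 + 7*g^3 + 3*g^2 + 4*g + 8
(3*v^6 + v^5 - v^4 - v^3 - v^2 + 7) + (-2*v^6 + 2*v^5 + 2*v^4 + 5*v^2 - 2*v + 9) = v^6 + 3*v^5 + v^4 - v^3 + 4*v^2 - 2*v + 16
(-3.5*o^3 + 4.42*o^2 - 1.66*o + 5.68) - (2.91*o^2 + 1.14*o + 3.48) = -3.5*o^3 + 1.51*o^2 - 2.8*o + 2.2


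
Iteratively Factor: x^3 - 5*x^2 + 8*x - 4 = (x - 1)*(x^2 - 4*x + 4) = (x - 2)*(x - 1)*(x - 2)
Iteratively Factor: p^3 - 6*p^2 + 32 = (p - 4)*(p^2 - 2*p - 8) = (p - 4)*(p + 2)*(p - 4)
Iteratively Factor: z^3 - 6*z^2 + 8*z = (z)*(z^2 - 6*z + 8) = z*(z - 2)*(z - 4)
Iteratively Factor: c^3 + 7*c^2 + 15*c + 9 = (c + 3)*(c^2 + 4*c + 3) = (c + 1)*(c + 3)*(c + 3)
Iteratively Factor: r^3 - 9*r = (r)*(r^2 - 9) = r*(r - 3)*(r + 3)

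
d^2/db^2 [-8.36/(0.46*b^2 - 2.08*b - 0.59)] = (-3.537952*b^2 + 15.997696*b + 8.36*(0.92*b - 2.08)*(1.84*b - 4.16) + 4.537808)/(-0.46*b^2 + 2.08*b + 0.59)^3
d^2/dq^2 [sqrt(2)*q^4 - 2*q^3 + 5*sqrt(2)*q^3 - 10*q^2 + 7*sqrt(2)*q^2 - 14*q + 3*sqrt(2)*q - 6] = 12*sqrt(2)*q^2 - 12*q + 30*sqrt(2)*q - 20 + 14*sqrt(2)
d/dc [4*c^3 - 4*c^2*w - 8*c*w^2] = 12*c^2 - 8*c*w - 8*w^2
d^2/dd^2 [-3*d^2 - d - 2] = -6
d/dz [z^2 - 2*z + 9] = 2*z - 2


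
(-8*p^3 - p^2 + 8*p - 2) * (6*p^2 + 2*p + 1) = -48*p^5 - 22*p^4 + 38*p^3 + 3*p^2 + 4*p - 2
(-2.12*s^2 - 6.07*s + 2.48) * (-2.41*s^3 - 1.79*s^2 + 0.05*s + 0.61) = 5.1092*s^5 + 18.4235*s^4 + 4.7825*s^3 - 6.0359*s^2 - 3.5787*s + 1.5128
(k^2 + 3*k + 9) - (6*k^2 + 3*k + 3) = 6 - 5*k^2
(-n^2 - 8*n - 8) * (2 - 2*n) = 2*n^3 + 14*n^2 - 16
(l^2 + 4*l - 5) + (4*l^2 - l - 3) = 5*l^2 + 3*l - 8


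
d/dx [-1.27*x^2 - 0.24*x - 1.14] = -2.54*x - 0.24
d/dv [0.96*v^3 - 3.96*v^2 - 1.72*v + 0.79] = 2.88*v^2 - 7.92*v - 1.72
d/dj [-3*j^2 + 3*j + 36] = 3 - 6*j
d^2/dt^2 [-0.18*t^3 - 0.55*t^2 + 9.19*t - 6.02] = -1.08*t - 1.1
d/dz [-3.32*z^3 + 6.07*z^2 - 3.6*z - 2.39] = -9.96*z^2 + 12.14*z - 3.6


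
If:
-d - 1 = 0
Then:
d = -1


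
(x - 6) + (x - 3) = 2*x - 9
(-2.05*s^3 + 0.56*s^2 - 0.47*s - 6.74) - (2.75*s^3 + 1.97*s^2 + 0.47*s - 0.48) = -4.8*s^3 - 1.41*s^2 - 0.94*s - 6.26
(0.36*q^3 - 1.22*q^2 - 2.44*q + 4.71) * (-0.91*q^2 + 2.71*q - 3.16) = -0.3276*q^5 + 2.0858*q^4 - 2.2234*q^3 - 7.0433*q^2 + 20.4745*q - 14.8836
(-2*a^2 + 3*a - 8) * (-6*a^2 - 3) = 12*a^4 - 18*a^3 + 54*a^2 - 9*a + 24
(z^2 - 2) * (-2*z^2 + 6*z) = -2*z^4 + 6*z^3 + 4*z^2 - 12*z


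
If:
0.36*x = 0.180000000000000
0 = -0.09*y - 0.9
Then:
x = 0.50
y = -10.00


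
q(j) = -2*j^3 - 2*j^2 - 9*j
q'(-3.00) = -51.00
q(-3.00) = 63.00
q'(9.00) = -531.00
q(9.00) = -1701.00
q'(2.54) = -57.87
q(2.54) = -68.54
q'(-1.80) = -21.24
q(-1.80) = 21.38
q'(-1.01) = -11.08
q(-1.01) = 9.11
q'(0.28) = -10.59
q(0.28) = -2.72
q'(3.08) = -78.24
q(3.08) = -105.13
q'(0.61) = -13.67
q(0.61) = -6.69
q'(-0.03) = -8.89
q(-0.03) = 0.27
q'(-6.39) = -228.43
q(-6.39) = 497.68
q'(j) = -6*j^2 - 4*j - 9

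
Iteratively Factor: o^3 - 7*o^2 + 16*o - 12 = (o - 3)*(o^2 - 4*o + 4) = (o - 3)*(o - 2)*(o - 2)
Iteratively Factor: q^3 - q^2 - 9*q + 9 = (q - 3)*(q^2 + 2*q - 3) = (q - 3)*(q - 1)*(q + 3)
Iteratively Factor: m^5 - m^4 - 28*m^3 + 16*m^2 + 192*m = (m + 4)*(m^4 - 5*m^3 - 8*m^2 + 48*m) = (m - 4)*(m + 4)*(m^3 - m^2 - 12*m) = m*(m - 4)*(m + 4)*(m^2 - m - 12) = m*(m - 4)^2*(m + 4)*(m + 3)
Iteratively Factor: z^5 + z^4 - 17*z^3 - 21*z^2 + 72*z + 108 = (z + 2)*(z^4 - z^3 - 15*z^2 + 9*z + 54) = (z - 3)*(z + 2)*(z^3 + 2*z^2 - 9*z - 18) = (z - 3)*(z + 2)*(z + 3)*(z^2 - z - 6) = (z - 3)*(z + 2)^2*(z + 3)*(z - 3)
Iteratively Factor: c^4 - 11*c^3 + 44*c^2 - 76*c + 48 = (c - 3)*(c^3 - 8*c^2 + 20*c - 16) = (c - 3)*(c - 2)*(c^2 - 6*c + 8) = (c - 3)*(c - 2)^2*(c - 4)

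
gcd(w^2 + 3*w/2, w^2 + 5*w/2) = w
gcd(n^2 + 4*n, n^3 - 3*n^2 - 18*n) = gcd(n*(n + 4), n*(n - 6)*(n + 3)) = n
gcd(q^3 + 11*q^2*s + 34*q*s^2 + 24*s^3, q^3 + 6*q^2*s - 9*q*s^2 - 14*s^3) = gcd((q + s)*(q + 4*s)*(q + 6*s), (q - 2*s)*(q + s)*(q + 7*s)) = q + s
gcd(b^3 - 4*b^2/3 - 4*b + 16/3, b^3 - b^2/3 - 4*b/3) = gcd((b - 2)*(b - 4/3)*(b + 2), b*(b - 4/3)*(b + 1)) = b - 4/3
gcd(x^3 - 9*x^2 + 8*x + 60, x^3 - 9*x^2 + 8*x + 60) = x^3 - 9*x^2 + 8*x + 60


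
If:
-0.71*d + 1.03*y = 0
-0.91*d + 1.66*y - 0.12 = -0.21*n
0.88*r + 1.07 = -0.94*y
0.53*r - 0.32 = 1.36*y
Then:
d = -0.73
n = 1.38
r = -0.68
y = -0.50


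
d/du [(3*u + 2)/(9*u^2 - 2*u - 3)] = (-27*u^2 - 36*u - 5)/(81*u^4 - 36*u^3 - 50*u^2 + 12*u + 9)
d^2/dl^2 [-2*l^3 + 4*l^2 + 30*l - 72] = 8 - 12*l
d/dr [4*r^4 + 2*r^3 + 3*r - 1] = 16*r^3 + 6*r^2 + 3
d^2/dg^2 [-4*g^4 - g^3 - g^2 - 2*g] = -48*g^2 - 6*g - 2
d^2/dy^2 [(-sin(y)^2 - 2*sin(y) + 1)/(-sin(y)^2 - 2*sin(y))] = 2*(2*sin(y) + 3 - 1/sin(y) - 6/sin(y)^2 - 4/sin(y)^3)/(sin(y) + 2)^3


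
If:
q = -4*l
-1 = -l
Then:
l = 1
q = -4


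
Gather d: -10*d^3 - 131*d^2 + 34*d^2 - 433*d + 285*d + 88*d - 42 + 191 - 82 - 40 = -10*d^3 - 97*d^2 - 60*d + 27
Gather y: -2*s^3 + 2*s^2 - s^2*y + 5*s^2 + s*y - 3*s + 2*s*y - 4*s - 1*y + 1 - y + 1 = -2*s^3 + 7*s^2 - 7*s + y*(-s^2 + 3*s - 2) + 2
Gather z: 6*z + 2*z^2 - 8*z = 2*z^2 - 2*z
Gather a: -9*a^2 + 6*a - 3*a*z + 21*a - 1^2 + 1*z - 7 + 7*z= -9*a^2 + a*(27 - 3*z) + 8*z - 8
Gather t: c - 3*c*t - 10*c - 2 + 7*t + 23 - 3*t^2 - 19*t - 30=-9*c - 3*t^2 + t*(-3*c - 12) - 9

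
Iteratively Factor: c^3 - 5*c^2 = (c - 5)*(c^2) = c*(c - 5)*(c)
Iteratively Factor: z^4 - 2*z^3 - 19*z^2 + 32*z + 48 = (z + 4)*(z^3 - 6*z^2 + 5*z + 12) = (z - 3)*(z + 4)*(z^2 - 3*z - 4) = (z - 4)*(z - 3)*(z + 4)*(z + 1)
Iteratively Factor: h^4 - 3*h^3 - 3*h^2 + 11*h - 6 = (h - 1)*(h^3 - 2*h^2 - 5*h + 6) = (h - 3)*(h - 1)*(h^2 + h - 2) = (h - 3)*(h - 1)*(h + 2)*(h - 1)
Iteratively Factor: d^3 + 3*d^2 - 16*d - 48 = (d - 4)*(d^2 + 7*d + 12) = (d - 4)*(d + 4)*(d + 3)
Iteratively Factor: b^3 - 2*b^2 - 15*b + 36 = (b + 4)*(b^2 - 6*b + 9) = (b - 3)*(b + 4)*(b - 3)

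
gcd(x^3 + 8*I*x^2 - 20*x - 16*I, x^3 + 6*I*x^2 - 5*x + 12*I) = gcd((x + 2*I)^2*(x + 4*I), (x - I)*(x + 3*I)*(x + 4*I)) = x + 4*I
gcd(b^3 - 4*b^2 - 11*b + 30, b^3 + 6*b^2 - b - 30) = b^2 + b - 6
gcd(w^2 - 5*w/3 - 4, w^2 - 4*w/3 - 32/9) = w + 4/3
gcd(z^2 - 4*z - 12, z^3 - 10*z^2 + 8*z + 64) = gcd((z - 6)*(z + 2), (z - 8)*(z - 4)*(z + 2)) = z + 2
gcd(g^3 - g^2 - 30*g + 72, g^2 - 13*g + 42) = 1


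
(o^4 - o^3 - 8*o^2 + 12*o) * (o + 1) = o^5 - 9*o^3 + 4*o^2 + 12*o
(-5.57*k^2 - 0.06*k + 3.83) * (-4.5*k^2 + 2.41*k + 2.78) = 25.065*k^4 - 13.1537*k^3 - 32.8642*k^2 + 9.0635*k + 10.6474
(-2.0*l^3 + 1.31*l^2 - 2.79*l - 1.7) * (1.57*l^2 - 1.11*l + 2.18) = -3.14*l^5 + 4.2767*l^4 - 10.1944*l^3 + 3.2837*l^2 - 4.1952*l - 3.706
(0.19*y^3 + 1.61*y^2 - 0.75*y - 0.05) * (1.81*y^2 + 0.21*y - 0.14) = 0.3439*y^5 + 2.954*y^4 - 1.046*y^3 - 0.4734*y^2 + 0.0945*y + 0.007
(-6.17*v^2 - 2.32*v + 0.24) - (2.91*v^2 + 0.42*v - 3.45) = -9.08*v^2 - 2.74*v + 3.69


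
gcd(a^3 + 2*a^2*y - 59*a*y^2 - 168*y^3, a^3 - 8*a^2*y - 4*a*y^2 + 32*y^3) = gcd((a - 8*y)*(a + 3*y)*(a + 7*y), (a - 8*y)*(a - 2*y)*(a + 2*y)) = -a + 8*y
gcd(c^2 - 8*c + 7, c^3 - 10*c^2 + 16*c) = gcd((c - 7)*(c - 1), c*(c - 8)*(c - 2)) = 1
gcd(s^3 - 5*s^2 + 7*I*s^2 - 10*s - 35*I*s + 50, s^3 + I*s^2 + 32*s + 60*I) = s^2 + 7*I*s - 10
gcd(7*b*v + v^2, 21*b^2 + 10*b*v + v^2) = 7*b + v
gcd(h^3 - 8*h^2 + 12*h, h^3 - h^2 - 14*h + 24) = h - 2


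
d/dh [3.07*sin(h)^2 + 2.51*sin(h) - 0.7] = (6.14*sin(h) + 2.51)*cos(h)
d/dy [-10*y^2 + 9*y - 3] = 9 - 20*y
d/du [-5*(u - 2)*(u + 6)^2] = 5*(-3*u - 2)*(u + 6)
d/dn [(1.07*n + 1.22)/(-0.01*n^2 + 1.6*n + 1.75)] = (0.0107*n^2 + 0.0244*n - 0.0794999999999999)/(0.0001*n^4 - 0.032*n^3 + 2.525*n^2 + 5.6*n + 3.0625)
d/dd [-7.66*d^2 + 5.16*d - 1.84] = 5.16 - 15.32*d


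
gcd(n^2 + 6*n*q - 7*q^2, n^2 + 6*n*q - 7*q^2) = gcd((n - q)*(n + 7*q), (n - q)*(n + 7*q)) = -n^2 - 6*n*q + 7*q^2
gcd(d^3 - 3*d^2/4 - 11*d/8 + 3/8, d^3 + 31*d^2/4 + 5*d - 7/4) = d^2 + 3*d/4 - 1/4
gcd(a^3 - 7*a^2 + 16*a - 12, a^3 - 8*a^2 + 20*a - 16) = a^2 - 4*a + 4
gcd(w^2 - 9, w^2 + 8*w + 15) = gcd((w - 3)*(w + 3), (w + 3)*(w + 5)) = w + 3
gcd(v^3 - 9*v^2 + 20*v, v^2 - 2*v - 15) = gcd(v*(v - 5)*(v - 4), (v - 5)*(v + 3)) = v - 5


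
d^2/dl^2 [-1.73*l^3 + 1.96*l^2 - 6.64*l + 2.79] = 3.92 - 10.38*l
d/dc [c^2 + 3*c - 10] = 2*c + 3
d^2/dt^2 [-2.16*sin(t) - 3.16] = 2.16*sin(t)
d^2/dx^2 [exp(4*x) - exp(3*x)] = (16*exp(x) - 9)*exp(3*x)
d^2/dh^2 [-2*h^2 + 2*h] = -4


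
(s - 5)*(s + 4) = s^2 - s - 20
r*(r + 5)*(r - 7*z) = r^3 - 7*r^2*z + 5*r^2 - 35*r*z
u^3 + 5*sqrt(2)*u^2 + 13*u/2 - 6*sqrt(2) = (u - sqrt(2)/2)*(u + 3*sqrt(2)/2)*(u + 4*sqrt(2))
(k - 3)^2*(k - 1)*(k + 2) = k^4 - 5*k^3 + k^2 + 21*k - 18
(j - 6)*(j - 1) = j^2 - 7*j + 6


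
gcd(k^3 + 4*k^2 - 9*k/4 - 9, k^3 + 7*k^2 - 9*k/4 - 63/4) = k^2 - 9/4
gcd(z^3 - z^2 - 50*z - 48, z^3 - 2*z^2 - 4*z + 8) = 1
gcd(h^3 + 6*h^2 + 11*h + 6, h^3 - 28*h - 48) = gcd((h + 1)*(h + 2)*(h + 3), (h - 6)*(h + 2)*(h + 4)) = h + 2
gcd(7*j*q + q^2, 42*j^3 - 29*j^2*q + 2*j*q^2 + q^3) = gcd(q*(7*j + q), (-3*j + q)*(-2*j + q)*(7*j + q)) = 7*j + q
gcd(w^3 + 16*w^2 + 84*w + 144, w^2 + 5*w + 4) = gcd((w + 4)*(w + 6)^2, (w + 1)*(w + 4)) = w + 4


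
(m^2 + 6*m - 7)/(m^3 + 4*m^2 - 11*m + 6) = (m + 7)/(m^2 + 5*m - 6)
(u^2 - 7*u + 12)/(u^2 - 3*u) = (u - 4)/u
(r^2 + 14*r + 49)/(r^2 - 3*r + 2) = (r^2 + 14*r + 49)/(r^2 - 3*r + 2)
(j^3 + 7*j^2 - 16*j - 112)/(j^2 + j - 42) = (j^2 - 16)/(j - 6)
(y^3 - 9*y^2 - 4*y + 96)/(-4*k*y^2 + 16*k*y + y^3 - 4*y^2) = (y^2 - 5*y - 24)/(y*(-4*k + y))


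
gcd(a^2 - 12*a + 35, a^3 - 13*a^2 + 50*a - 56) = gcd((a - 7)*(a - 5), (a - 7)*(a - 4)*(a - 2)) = a - 7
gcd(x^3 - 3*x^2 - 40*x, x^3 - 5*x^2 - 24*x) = x^2 - 8*x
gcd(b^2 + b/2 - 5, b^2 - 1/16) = 1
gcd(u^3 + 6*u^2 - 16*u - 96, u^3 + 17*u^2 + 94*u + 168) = u^2 + 10*u + 24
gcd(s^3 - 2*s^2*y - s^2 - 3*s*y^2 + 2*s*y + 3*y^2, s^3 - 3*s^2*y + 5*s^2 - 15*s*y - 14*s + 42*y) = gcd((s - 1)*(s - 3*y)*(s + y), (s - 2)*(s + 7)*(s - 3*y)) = -s + 3*y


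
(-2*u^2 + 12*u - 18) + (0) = -2*u^2 + 12*u - 18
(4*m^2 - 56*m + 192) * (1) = 4*m^2 - 56*m + 192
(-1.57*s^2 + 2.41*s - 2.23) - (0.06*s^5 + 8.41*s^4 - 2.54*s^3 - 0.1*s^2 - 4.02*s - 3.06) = -0.06*s^5 - 8.41*s^4 + 2.54*s^3 - 1.47*s^2 + 6.43*s + 0.83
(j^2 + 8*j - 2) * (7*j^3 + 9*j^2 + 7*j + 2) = 7*j^5 + 65*j^4 + 65*j^3 + 40*j^2 + 2*j - 4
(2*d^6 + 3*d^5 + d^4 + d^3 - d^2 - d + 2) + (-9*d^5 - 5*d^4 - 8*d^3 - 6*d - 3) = 2*d^6 - 6*d^5 - 4*d^4 - 7*d^3 - d^2 - 7*d - 1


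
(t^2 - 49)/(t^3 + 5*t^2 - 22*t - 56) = (t - 7)/(t^2 - 2*t - 8)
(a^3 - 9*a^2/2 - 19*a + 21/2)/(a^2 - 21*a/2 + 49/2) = (2*a^2 + 5*a - 3)/(2*a - 7)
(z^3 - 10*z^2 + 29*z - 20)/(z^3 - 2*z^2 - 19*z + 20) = (z - 4)/(z + 4)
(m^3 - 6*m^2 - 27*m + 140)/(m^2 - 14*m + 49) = (m^2 + m - 20)/(m - 7)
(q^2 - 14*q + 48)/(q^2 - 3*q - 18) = (q - 8)/(q + 3)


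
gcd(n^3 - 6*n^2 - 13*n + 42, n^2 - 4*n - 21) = n^2 - 4*n - 21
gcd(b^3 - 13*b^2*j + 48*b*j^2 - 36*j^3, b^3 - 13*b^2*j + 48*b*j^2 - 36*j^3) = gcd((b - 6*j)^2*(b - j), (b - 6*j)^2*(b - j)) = b^3 - 13*b^2*j + 48*b*j^2 - 36*j^3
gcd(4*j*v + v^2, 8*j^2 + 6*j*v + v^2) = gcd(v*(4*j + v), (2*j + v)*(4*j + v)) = 4*j + v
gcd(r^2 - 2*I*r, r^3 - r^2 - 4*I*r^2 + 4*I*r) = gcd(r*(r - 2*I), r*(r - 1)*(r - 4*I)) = r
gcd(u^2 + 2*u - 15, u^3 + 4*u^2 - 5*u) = u + 5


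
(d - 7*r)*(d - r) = d^2 - 8*d*r + 7*r^2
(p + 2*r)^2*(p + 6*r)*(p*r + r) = p^4*r + 10*p^3*r^2 + p^3*r + 28*p^2*r^3 + 10*p^2*r^2 + 24*p*r^4 + 28*p*r^3 + 24*r^4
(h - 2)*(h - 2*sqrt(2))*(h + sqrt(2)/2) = h^3 - 3*sqrt(2)*h^2/2 - 2*h^2 - 2*h + 3*sqrt(2)*h + 4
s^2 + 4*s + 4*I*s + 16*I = (s + 4)*(s + 4*I)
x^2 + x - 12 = (x - 3)*(x + 4)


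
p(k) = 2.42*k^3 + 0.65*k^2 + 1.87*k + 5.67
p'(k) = 7.26*k^2 + 1.3*k + 1.87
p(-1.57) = -5.03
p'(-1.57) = 17.72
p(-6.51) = -646.62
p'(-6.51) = 301.09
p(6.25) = 633.57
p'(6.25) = 293.59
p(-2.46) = -31.02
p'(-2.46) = 42.61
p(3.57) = 130.74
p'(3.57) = 99.04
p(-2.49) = -32.32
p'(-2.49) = 43.65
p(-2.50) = -32.76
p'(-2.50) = 44.00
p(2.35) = 45.06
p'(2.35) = 45.02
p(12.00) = 4303.47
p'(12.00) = 1062.91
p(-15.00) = -8043.63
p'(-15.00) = 1615.87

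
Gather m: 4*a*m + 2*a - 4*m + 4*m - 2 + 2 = 4*a*m + 2*a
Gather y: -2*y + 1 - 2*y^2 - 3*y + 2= -2*y^2 - 5*y + 3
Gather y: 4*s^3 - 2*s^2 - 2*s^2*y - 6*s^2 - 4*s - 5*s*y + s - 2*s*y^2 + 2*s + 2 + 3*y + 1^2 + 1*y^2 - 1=4*s^3 - 8*s^2 - s + y^2*(1 - 2*s) + y*(-2*s^2 - 5*s + 3) + 2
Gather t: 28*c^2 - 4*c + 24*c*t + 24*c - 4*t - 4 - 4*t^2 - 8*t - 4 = 28*c^2 + 20*c - 4*t^2 + t*(24*c - 12) - 8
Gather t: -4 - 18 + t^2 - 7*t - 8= t^2 - 7*t - 30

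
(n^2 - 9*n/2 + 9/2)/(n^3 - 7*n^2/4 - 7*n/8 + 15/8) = 4*(n - 3)/(4*n^2 - n - 5)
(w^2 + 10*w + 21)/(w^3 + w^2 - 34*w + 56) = (w + 3)/(w^2 - 6*w + 8)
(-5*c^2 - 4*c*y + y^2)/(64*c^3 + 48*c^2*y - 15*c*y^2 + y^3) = (-5*c + y)/(64*c^2 - 16*c*y + y^2)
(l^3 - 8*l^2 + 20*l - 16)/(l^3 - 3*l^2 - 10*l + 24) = (l - 2)/(l + 3)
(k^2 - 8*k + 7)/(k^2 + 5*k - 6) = (k - 7)/(k + 6)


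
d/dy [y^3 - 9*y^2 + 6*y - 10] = 3*y^2 - 18*y + 6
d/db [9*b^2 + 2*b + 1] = 18*b + 2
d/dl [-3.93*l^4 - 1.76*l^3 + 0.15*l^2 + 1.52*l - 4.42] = -15.72*l^3 - 5.28*l^2 + 0.3*l + 1.52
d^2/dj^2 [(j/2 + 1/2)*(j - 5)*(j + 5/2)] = 3*j - 3/2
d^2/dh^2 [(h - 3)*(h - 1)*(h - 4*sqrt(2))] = 6*h - 8*sqrt(2) - 8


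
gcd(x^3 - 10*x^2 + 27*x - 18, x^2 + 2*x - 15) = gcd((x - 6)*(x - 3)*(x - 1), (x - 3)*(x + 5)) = x - 3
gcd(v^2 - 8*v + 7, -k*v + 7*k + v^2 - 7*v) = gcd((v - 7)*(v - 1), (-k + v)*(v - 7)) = v - 7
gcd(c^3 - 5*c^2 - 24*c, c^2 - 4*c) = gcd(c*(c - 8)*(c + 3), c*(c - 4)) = c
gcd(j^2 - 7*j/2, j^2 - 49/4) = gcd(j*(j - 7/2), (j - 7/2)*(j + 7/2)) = j - 7/2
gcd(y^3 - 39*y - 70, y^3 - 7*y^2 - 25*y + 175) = y^2 - 2*y - 35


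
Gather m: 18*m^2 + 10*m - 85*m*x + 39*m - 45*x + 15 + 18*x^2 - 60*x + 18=18*m^2 + m*(49 - 85*x) + 18*x^2 - 105*x + 33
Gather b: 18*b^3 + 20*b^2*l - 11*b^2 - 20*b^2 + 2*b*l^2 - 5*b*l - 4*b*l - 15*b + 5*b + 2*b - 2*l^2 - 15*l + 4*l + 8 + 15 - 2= 18*b^3 + b^2*(20*l - 31) + b*(2*l^2 - 9*l - 8) - 2*l^2 - 11*l + 21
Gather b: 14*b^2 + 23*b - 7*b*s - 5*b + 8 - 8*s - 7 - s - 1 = 14*b^2 + b*(18 - 7*s) - 9*s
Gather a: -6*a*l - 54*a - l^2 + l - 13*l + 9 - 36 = a*(-6*l - 54) - l^2 - 12*l - 27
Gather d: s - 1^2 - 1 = s - 2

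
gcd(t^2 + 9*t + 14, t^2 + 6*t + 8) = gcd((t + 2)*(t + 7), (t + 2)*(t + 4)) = t + 2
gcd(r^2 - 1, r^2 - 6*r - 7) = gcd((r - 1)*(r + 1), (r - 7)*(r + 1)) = r + 1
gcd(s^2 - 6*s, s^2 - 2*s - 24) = s - 6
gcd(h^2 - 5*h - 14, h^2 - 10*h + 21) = h - 7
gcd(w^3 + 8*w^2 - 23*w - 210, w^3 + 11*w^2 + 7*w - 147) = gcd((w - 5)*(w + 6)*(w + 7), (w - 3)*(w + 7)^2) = w + 7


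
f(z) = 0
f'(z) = 0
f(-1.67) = 0.00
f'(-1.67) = 0.00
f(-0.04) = 0.00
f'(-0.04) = 0.00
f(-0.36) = 0.00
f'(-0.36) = 0.00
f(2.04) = 0.00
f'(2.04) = 0.00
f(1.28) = 0.00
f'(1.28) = 0.00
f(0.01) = 0.00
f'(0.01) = 0.00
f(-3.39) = 0.00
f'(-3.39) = 0.00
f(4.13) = 0.00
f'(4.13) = 0.00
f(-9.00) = 0.00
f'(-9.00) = 0.00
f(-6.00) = 0.00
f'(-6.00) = 0.00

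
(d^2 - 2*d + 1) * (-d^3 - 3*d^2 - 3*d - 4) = -d^5 - d^4 + 2*d^3 - d^2 + 5*d - 4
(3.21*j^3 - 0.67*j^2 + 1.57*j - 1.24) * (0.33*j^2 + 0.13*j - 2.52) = 1.0593*j^5 + 0.1962*j^4 - 7.6582*j^3 + 1.4833*j^2 - 4.1176*j + 3.1248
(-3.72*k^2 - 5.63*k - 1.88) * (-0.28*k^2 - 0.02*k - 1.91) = 1.0416*k^4 + 1.6508*k^3 + 7.7442*k^2 + 10.7909*k + 3.5908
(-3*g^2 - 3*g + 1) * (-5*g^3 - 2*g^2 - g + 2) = 15*g^5 + 21*g^4 + 4*g^3 - 5*g^2 - 7*g + 2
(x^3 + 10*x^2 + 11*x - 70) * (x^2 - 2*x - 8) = x^5 + 8*x^4 - 17*x^3 - 172*x^2 + 52*x + 560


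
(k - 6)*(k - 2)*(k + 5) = k^3 - 3*k^2 - 28*k + 60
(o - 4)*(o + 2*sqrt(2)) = o^2 - 4*o + 2*sqrt(2)*o - 8*sqrt(2)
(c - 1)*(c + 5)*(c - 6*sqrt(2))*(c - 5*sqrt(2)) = c^4 - 11*sqrt(2)*c^3 + 4*c^3 - 44*sqrt(2)*c^2 + 55*c^2 + 55*sqrt(2)*c + 240*c - 300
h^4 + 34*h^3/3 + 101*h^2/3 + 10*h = h*(h + 1/3)*(h + 5)*(h + 6)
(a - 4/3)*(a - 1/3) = a^2 - 5*a/3 + 4/9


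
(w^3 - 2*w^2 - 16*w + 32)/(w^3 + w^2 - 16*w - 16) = (w - 2)/(w + 1)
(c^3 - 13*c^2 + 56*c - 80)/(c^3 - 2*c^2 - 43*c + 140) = (c - 4)/(c + 7)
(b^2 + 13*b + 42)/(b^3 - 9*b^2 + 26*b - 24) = (b^2 + 13*b + 42)/(b^3 - 9*b^2 + 26*b - 24)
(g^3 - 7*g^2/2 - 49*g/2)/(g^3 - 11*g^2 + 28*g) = (g + 7/2)/(g - 4)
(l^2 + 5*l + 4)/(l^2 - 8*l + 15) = (l^2 + 5*l + 4)/(l^2 - 8*l + 15)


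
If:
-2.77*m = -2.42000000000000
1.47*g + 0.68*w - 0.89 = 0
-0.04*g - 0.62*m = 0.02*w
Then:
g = 175.51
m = 0.87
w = -378.11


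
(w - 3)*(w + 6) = w^2 + 3*w - 18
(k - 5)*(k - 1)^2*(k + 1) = k^4 - 6*k^3 + 4*k^2 + 6*k - 5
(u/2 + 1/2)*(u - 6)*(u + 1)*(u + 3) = u^4/2 - u^3/2 - 23*u^2/2 - 39*u/2 - 9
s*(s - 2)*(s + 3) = s^3 + s^2 - 6*s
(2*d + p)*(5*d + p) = 10*d^2 + 7*d*p + p^2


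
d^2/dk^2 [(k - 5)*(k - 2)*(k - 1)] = 6*k - 16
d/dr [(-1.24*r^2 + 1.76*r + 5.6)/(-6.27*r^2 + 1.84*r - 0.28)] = (8.7536*r^2 + 70.9184*r - 10.7968)/(39.3129*r^4 - 23.0736*r^3 + 6.8968*r^2 - 1.0304*r + 0.0784)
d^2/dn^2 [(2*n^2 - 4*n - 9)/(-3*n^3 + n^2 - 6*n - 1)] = 2*(-18*n^6 + 108*n^5 + 558*n^4 - 254*n^3 + 435*n^2 - 231*n + 307)/(27*n^9 - 27*n^8 + 171*n^7 - 82*n^6 + 324*n^5 + 3*n^4 + 189*n^3 + 105*n^2 + 18*n + 1)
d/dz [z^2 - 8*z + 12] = 2*z - 8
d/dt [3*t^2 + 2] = 6*t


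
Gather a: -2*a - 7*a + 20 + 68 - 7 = 81 - 9*a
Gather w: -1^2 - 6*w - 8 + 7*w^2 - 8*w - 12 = 7*w^2 - 14*w - 21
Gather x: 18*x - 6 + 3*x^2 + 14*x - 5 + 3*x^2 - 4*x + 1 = 6*x^2 + 28*x - 10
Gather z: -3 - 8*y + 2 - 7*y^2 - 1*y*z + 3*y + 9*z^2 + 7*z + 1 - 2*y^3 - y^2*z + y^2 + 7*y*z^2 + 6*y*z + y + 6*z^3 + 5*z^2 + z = -2*y^3 - 6*y^2 - 4*y + 6*z^3 + z^2*(7*y + 14) + z*(-y^2 + 5*y + 8)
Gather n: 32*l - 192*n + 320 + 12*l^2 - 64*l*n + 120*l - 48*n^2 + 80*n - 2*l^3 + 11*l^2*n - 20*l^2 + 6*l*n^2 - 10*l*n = -2*l^3 - 8*l^2 + 152*l + n^2*(6*l - 48) + n*(11*l^2 - 74*l - 112) + 320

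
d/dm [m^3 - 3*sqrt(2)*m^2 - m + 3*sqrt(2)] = 3*m^2 - 6*sqrt(2)*m - 1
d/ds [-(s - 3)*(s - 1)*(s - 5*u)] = -3*s^2 + 10*s*u + 8*s - 20*u - 3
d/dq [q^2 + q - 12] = 2*q + 1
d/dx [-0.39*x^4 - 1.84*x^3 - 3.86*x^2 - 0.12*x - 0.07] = -1.56*x^3 - 5.52*x^2 - 7.72*x - 0.12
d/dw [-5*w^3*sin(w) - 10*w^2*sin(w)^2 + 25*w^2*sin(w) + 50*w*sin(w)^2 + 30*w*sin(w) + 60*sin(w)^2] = -5*w^3*cos(w) - 15*w^2*sin(w) - 10*w^2*sin(2*w) + 25*w^2*cos(w) - 20*w*sin(w)^2 + 50*w*sin(w) + 50*w*sin(2*w) + 30*w*cos(w) + 50*sin(w)^2 + 30*sin(w) + 60*sin(2*w)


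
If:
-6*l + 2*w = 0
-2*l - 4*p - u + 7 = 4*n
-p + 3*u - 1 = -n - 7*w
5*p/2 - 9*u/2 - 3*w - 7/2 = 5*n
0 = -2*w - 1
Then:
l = -1/6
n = -385/226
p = 315/113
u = 1016/339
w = -1/2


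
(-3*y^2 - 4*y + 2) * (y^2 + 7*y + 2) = -3*y^4 - 25*y^3 - 32*y^2 + 6*y + 4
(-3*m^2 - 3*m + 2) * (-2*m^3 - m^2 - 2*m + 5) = 6*m^5 + 9*m^4 + 5*m^3 - 11*m^2 - 19*m + 10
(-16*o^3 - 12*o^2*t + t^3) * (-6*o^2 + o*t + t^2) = 96*o^5 + 56*o^4*t - 28*o^3*t^2 - 18*o^2*t^3 + o*t^4 + t^5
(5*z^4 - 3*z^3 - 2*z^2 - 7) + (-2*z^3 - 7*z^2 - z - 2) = 5*z^4 - 5*z^3 - 9*z^2 - z - 9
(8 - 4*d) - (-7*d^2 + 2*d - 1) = 7*d^2 - 6*d + 9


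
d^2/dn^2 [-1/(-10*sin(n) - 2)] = 5*(-5*sin(n)^2 + sin(n) + 10)/(2*(5*sin(n) + 1)^3)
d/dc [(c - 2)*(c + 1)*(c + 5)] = 3*c^2 + 8*c - 7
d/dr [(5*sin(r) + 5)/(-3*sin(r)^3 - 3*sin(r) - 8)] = 5*(6*sin(r)^3 + 9*sin(r)^2 - 5)*cos(r)/(3*sin(r)^3 + 3*sin(r) + 8)^2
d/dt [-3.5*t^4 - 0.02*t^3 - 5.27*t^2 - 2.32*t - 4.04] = -14.0*t^3 - 0.06*t^2 - 10.54*t - 2.32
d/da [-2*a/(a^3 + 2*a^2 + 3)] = 2*(-a^3 + a^2*(3*a + 4) - 2*a^2 - 3)/(a^3 + 2*a^2 + 3)^2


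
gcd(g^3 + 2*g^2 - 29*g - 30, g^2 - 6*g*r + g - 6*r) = g + 1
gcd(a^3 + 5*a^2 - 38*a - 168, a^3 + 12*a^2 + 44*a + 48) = a + 4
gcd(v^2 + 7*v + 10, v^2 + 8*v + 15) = v + 5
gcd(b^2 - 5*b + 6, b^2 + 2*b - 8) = b - 2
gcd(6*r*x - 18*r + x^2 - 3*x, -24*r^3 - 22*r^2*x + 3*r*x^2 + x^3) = 6*r + x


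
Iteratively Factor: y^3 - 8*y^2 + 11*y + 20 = (y - 4)*(y^2 - 4*y - 5) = (y - 5)*(y - 4)*(y + 1)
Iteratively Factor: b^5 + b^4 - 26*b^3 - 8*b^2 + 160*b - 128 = (b + 4)*(b^4 - 3*b^3 - 14*b^2 + 48*b - 32) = (b + 4)^2*(b^3 - 7*b^2 + 14*b - 8) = (b - 4)*(b + 4)^2*(b^2 - 3*b + 2) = (b - 4)*(b - 2)*(b + 4)^2*(b - 1)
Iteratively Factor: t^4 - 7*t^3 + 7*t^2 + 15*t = (t - 3)*(t^3 - 4*t^2 - 5*t) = (t - 3)*(t + 1)*(t^2 - 5*t) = (t - 5)*(t - 3)*(t + 1)*(t)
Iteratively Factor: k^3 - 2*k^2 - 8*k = (k - 4)*(k^2 + 2*k) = (k - 4)*(k + 2)*(k)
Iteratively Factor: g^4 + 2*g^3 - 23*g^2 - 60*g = (g)*(g^3 + 2*g^2 - 23*g - 60) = g*(g + 4)*(g^2 - 2*g - 15) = g*(g + 3)*(g + 4)*(g - 5)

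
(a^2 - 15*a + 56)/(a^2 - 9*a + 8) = (a - 7)/(a - 1)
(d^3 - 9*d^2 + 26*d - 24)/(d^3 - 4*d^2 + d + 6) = (d - 4)/(d + 1)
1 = 1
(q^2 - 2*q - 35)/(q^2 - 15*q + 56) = (q + 5)/(q - 8)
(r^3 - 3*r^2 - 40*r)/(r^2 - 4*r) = (r^2 - 3*r - 40)/(r - 4)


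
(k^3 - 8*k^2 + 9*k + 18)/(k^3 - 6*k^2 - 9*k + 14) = (k^3 - 8*k^2 + 9*k + 18)/(k^3 - 6*k^2 - 9*k + 14)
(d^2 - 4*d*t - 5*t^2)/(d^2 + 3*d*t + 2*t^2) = (d - 5*t)/(d + 2*t)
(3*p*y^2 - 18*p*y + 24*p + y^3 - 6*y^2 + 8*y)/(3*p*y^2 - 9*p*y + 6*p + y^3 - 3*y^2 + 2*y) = (y - 4)/(y - 1)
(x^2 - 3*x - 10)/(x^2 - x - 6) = (x - 5)/(x - 3)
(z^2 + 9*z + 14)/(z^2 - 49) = (z + 2)/(z - 7)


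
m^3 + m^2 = m^2*(m + 1)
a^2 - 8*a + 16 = (a - 4)^2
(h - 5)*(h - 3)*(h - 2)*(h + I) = h^4 - 10*h^3 + I*h^3 + 31*h^2 - 10*I*h^2 - 30*h + 31*I*h - 30*I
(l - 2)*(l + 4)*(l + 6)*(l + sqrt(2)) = l^4 + sqrt(2)*l^3 + 8*l^3 + 4*l^2 + 8*sqrt(2)*l^2 - 48*l + 4*sqrt(2)*l - 48*sqrt(2)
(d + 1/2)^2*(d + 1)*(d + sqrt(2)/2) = d^4 + sqrt(2)*d^3/2 + 2*d^3 + 5*d^2/4 + sqrt(2)*d^2 + d/4 + 5*sqrt(2)*d/8 + sqrt(2)/8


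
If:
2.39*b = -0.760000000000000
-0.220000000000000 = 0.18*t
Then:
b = -0.32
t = -1.22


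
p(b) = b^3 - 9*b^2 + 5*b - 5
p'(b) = 3*b^2 - 18*b + 5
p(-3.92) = -223.13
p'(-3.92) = 121.66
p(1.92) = -21.50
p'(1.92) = -18.50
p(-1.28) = -28.24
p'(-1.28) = 32.96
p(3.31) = -50.79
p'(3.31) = -21.71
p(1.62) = -16.27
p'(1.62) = -16.29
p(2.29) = -28.74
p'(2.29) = -20.49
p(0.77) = -6.03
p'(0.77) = -7.08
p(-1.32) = -29.58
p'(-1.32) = 33.99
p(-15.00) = -5480.00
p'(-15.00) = 950.00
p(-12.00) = -3089.00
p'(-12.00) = 653.00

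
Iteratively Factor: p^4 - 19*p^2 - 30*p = (p + 3)*(p^3 - 3*p^2 - 10*p) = (p + 2)*(p + 3)*(p^2 - 5*p) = p*(p + 2)*(p + 3)*(p - 5)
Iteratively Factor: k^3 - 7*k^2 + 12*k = (k)*(k^2 - 7*k + 12) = k*(k - 3)*(k - 4)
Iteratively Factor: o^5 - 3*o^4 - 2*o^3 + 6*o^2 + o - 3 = (o + 1)*(o^4 - 4*o^3 + 2*o^2 + 4*o - 3) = (o - 1)*(o + 1)*(o^3 - 3*o^2 - o + 3) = (o - 1)*(o + 1)^2*(o^2 - 4*o + 3) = (o - 3)*(o - 1)*(o + 1)^2*(o - 1)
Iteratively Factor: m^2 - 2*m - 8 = (m - 4)*(m + 2)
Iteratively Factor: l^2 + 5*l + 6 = (l + 2)*(l + 3)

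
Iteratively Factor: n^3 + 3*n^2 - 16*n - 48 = (n - 4)*(n^2 + 7*n + 12) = (n - 4)*(n + 4)*(n + 3)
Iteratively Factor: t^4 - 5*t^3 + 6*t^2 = (t)*(t^3 - 5*t^2 + 6*t) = t^2*(t^2 - 5*t + 6) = t^2*(t - 3)*(t - 2)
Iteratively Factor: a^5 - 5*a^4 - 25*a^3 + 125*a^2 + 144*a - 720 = (a - 5)*(a^4 - 25*a^2 + 144) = (a - 5)*(a + 4)*(a^3 - 4*a^2 - 9*a + 36) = (a - 5)*(a - 4)*(a + 4)*(a^2 - 9) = (a - 5)*(a - 4)*(a - 3)*(a + 4)*(a + 3)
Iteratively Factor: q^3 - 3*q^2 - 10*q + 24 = (q - 4)*(q^2 + q - 6) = (q - 4)*(q - 2)*(q + 3)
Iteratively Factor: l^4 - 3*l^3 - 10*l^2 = (l - 5)*(l^3 + 2*l^2) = l*(l - 5)*(l^2 + 2*l) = l*(l - 5)*(l + 2)*(l)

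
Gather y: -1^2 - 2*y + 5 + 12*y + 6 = 10*y + 10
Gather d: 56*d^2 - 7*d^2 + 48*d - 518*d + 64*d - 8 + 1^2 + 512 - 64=49*d^2 - 406*d + 441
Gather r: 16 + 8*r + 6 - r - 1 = 7*r + 21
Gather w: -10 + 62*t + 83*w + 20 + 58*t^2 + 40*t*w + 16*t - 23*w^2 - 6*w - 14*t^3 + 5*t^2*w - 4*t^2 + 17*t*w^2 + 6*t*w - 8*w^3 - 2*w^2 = -14*t^3 + 54*t^2 + 78*t - 8*w^3 + w^2*(17*t - 25) + w*(5*t^2 + 46*t + 77) + 10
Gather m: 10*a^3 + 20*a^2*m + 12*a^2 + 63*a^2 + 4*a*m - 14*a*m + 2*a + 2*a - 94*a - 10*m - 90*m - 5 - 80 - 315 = 10*a^3 + 75*a^2 - 90*a + m*(20*a^2 - 10*a - 100) - 400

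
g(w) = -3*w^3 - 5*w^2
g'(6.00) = -384.00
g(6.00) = -828.00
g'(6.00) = -384.00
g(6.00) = -828.00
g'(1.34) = -29.56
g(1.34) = -16.20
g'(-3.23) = -61.60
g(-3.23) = 48.93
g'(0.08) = -0.86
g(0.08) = -0.03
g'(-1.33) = -2.62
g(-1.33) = -1.79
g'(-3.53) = -76.85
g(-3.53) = 69.66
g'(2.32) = -71.64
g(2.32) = -64.37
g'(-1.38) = -3.34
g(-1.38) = -1.64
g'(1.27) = -27.22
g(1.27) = -14.21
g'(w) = -9*w^2 - 10*w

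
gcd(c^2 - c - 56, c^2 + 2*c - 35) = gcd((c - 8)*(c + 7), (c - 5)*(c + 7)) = c + 7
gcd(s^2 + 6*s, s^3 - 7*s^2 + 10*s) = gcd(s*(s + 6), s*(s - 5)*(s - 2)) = s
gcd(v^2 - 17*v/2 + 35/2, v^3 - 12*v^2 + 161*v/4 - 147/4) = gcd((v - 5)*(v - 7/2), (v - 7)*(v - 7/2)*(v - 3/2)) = v - 7/2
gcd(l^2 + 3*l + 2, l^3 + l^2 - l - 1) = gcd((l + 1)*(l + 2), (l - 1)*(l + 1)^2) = l + 1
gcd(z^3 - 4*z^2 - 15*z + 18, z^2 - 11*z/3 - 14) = z - 6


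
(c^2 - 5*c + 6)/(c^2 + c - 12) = (c - 2)/(c + 4)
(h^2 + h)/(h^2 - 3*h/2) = 2*(h + 1)/(2*h - 3)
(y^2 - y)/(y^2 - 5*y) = (y - 1)/(y - 5)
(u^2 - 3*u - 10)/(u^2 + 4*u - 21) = (u^2 - 3*u - 10)/(u^2 + 4*u - 21)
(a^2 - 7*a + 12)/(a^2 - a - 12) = (a - 3)/(a + 3)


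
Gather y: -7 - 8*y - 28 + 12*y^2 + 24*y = 12*y^2 + 16*y - 35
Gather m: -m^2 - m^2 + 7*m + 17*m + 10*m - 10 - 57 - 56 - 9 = -2*m^2 + 34*m - 132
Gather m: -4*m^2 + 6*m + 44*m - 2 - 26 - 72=-4*m^2 + 50*m - 100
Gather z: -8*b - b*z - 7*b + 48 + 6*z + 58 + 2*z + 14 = -15*b + z*(8 - b) + 120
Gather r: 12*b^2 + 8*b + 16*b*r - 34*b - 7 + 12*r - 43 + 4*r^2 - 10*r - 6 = 12*b^2 - 26*b + 4*r^2 + r*(16*b + 2) - 56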